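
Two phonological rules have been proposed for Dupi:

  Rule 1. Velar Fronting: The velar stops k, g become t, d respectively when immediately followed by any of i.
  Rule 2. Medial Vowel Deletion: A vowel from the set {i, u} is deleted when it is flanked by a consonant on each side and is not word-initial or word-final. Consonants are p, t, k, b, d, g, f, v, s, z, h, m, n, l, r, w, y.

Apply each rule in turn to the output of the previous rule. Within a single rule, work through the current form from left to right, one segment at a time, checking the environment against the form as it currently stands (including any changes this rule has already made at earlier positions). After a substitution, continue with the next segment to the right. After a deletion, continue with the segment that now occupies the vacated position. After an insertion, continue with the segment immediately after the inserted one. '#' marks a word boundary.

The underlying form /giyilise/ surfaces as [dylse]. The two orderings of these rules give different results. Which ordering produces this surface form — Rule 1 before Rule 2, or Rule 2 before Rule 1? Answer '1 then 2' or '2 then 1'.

Order 1 then 2:
  1 Velar Fronting: [giyilise] → [diyilise]
  2 Medial Vowel Deletion: [diyilise] → [dylse]
  result: [dylse]
Order 2 then 1:
  2 Medial Vowel Deletion: [giyilise] → [gylse]
  1 Velar Fronting: no change — [gylse]
  result: [gylse]

1 then 2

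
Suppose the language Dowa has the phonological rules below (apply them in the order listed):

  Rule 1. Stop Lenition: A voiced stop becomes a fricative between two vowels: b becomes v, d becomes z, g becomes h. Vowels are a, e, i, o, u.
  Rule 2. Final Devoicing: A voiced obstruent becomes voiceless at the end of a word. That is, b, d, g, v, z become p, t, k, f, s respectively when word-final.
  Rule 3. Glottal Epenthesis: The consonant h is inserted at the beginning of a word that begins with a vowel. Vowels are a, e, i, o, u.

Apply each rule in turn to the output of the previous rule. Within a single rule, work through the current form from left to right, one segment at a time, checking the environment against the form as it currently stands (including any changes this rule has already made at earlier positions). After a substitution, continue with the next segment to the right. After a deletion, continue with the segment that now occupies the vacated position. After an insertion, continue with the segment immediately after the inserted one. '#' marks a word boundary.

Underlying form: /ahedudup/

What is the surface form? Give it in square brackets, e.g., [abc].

[hahezuzup]

Rule 1 Stop Lenition: [ahedudup] → [ahezuzup]
Rule 2 Final Devoicing: no change — [ahezuzup]
Rule 3 Glottal Epenthesis: [ahezuzup] → [hahezuzup]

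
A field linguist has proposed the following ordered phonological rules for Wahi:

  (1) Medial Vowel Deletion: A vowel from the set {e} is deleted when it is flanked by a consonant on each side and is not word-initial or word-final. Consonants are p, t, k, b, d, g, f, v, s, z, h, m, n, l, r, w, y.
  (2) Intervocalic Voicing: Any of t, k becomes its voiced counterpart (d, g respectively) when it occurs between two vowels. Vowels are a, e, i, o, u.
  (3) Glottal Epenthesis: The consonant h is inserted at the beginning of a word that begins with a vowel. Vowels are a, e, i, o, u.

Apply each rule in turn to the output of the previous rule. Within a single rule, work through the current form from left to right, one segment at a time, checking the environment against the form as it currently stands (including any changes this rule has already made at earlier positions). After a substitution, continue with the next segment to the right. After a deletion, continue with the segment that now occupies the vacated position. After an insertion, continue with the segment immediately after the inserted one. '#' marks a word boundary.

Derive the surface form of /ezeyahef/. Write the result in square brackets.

[hezyahf]

(1) Medial Vowel Deletion: [ezeyahef] → [ezyahf]
(2) Intervocalic Voicing: no change — [ezyahf]
(3) Glottal Epenthesis: [ezyahf] → [hezyahf]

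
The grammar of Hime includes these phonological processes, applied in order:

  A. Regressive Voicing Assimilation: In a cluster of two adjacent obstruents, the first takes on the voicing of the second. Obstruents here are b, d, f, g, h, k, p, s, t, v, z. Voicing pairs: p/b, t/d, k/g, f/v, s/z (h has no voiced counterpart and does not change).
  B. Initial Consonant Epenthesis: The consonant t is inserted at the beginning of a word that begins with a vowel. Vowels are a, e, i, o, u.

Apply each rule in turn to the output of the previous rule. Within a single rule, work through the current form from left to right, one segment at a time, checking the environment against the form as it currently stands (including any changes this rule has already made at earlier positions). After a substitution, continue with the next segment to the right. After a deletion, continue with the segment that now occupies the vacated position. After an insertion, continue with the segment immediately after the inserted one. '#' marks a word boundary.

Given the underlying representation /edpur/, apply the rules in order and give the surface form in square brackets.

[tetpur]

A Regressive Voicing Assimilation: [edpur] → [etpur]
B Initial Consonant Epenthesis: [etpur] → [tetpur]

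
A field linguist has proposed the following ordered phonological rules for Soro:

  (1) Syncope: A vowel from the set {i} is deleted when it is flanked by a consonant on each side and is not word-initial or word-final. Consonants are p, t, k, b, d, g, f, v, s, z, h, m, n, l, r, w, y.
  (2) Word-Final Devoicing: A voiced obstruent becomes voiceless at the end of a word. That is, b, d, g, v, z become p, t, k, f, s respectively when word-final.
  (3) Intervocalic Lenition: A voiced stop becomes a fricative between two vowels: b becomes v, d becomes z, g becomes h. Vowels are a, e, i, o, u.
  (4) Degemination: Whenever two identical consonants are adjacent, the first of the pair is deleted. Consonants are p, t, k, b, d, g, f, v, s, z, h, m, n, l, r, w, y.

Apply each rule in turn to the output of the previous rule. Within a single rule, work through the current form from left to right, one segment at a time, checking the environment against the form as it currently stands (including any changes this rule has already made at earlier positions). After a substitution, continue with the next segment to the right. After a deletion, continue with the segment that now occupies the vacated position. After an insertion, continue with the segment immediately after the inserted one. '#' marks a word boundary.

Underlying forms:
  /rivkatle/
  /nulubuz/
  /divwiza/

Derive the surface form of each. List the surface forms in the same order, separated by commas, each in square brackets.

/rivkatle/:
  (1) Syncope: [rivkatle] → [rvkatle]
  (2) Word-Final Devoicing: no change — [rvkatle]
  (3) Intervocalic Lenition: no change — [rvkatle]
  (4) Degemination: no change — [rvkatle]
/nulubuz/:
  (1) Syncope: no change — [nulubuz]
  (2) Word-Final Devoicing: [nulubuz] → [nulubus]
  (3) Intervocalic Lenition: [nulubus] → [nuluvus]
  (4) Degemination: no change — [nuluvus]
/divwiza/:
  (1) Syncope: [divwiza] → [dvwza]
  (2) Word-Final Devoicing: no change — [dvwza]
  (3) Intervocalic Lenition: no change — [dvwza]
  (4) Degemination: no change — [dvwza]

[rvkatle], [nuluvus], [dvwza]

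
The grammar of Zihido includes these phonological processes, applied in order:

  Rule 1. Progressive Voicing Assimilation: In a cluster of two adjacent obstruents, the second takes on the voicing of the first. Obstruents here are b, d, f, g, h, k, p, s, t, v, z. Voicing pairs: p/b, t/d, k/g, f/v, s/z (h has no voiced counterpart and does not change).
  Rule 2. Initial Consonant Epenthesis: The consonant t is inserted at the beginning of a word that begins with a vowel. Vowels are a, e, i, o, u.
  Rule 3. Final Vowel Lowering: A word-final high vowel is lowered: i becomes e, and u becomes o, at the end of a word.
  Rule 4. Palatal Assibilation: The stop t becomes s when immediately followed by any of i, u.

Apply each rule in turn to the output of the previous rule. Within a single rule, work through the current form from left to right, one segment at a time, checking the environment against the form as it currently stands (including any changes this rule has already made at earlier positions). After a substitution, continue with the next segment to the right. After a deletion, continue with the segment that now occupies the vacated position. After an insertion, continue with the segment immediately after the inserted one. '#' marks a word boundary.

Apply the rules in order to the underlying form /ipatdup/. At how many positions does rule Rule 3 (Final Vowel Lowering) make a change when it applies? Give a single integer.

0

Rule 1 Progressive Voicing Assimilation: [ipatdup] → [ipattup]
Rule 2 Initial Consonant Epenthesis: [ipattup] → [tipattup]
Rule 3 Final Vowel Lowering: no change — [tipattup]
Rule 4 Palatal Assibilation: [tipattup] → [sipatsup]
Rule Rule 3 changed 0 position(s).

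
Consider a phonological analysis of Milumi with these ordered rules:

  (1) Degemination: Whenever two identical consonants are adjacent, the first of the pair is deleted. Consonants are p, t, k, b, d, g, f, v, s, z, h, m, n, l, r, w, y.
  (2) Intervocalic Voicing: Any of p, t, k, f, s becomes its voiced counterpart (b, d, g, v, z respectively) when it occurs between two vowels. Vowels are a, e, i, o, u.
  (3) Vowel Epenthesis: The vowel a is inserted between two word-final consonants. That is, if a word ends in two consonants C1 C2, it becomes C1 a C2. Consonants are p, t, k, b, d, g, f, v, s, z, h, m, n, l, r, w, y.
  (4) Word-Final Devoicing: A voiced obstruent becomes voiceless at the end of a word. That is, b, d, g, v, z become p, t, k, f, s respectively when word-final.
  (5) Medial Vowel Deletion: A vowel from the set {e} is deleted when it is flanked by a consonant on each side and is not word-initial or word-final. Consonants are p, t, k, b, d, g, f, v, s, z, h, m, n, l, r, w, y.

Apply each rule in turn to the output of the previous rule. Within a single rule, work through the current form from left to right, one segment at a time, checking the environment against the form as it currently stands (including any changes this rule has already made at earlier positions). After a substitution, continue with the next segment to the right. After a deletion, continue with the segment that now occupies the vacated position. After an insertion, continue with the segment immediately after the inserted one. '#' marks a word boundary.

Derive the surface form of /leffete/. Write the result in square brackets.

(1) Degemination: [leffete] → [lefete]
(2) Intervocalic Voicing: [lefete] → [levede]
(3) Vowel Epenthesis: no change — [levede]
(4) Word-Final Devoicing: no change — [levede]
(5) Medial Vowel Deletion: [levede] → [lvde]

[lvde]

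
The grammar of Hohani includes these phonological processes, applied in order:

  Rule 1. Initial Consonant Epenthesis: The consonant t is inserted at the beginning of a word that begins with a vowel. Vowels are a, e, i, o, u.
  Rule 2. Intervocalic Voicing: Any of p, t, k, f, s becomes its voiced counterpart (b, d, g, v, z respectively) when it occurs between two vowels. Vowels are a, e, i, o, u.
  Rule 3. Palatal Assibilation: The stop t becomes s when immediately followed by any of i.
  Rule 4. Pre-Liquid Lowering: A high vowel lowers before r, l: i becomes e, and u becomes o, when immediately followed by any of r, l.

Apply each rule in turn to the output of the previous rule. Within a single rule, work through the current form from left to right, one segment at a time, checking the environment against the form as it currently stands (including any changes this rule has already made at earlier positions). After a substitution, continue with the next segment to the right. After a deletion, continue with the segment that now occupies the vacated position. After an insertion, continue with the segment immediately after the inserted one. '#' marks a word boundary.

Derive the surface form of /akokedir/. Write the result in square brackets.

[tagogeder]

Rule 1 Initial Consonant Epenthesis: [akokedir] → [takokedir]
Rule 2 Intervocalic Voicing: [takokedir] → [tagogedir]
Rule 3 Palatal Assibilation: no change — [tagogedir]
Rule 4 Pre-Liquid Lowering: [tagogedir] → [tagogeder]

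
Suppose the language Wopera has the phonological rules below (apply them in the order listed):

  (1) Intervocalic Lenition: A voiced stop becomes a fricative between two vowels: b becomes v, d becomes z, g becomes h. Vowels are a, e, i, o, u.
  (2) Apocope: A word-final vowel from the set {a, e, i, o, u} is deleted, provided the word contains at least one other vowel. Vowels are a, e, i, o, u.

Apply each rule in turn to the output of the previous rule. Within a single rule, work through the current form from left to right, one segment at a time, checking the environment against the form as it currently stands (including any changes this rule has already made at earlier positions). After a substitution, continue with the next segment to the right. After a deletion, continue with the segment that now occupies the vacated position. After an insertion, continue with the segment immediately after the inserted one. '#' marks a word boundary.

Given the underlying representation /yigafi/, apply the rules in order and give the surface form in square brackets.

[yihaf]

(1) Intervocalic Lenition: [yigafi] → [yihafi]
(2) Apocope: [yihafi] → [yihaf]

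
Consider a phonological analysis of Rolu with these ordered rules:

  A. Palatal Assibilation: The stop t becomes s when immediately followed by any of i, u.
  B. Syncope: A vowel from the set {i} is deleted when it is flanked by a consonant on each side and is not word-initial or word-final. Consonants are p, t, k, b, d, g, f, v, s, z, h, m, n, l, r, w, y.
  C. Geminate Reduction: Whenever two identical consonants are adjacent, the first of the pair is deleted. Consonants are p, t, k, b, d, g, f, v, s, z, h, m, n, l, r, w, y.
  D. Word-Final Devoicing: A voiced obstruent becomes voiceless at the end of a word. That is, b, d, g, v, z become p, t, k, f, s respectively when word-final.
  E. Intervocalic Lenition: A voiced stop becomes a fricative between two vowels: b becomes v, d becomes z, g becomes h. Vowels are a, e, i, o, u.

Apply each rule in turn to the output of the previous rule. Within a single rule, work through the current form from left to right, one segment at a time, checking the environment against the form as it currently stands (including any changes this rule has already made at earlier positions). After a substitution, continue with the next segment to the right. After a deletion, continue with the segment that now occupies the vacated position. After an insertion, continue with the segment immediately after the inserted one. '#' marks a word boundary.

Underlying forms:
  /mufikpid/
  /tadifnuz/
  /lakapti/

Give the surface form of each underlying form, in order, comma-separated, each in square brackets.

[mufkpt], [tadfnus], [lakapsi]

/mufikpid/:
  A Palatal Assibilation: no change — [mufikpid]
  B Syncope: [mufikpid] → [mufkpd]
  C Geminate Reduction: no change — [mufkpd]
  D Word-Final Devoicing: [mufkpd] → [mufkpt]
  E Intervocalic Lenition: no change — [mufkpt]
/tadifnuz/:
  A Palatal Assibilation: no change — [tadifnuz]
  B Syncope: [tadifnuz] → [tadfnuz]
  C Geminate Reduction: no change — [tadfnuz]
  D Word-Final Devoicing: [tadfnuz] → [tadfnus]
  E Intervocalic Lenition: no change — [tadfnus]
/lakapti/:
  A Palatal Assibilation: [lakapti] → [lakapsi]
  B Syncope: no change — [lakapsi]
  C Geminate Reduction: no change — [lakapsi]
  D Word-Final Devoicing: no change — [lakapsi]
  E Intervocalic Lenition: no change — [lakapsi]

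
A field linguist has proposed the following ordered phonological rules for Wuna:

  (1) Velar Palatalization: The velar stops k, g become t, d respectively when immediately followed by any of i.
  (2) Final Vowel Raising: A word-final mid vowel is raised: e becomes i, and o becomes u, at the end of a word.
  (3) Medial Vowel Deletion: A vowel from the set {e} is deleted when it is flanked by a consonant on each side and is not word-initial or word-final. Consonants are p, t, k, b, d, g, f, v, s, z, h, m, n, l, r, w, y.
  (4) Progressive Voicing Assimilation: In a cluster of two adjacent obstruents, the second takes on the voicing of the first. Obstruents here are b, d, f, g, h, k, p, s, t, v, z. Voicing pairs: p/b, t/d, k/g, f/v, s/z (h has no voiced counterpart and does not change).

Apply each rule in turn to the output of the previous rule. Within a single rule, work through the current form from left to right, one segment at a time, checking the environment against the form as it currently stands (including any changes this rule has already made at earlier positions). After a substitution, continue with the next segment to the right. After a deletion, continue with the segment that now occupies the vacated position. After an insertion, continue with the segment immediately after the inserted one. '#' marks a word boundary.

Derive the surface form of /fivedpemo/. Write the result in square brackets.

(1) Velar Palatalization: no change — [fivedpemo]
(2) Final Vowel Raising: [fivedpemo] → [fivedpemu]
(3) Medial Vowel Deletion: [fivedpemu] → [fivdpmu]
(4) Progressive Voicing Assimilation: [fivdpmu] → [fivdbmu]

[fivdbmu]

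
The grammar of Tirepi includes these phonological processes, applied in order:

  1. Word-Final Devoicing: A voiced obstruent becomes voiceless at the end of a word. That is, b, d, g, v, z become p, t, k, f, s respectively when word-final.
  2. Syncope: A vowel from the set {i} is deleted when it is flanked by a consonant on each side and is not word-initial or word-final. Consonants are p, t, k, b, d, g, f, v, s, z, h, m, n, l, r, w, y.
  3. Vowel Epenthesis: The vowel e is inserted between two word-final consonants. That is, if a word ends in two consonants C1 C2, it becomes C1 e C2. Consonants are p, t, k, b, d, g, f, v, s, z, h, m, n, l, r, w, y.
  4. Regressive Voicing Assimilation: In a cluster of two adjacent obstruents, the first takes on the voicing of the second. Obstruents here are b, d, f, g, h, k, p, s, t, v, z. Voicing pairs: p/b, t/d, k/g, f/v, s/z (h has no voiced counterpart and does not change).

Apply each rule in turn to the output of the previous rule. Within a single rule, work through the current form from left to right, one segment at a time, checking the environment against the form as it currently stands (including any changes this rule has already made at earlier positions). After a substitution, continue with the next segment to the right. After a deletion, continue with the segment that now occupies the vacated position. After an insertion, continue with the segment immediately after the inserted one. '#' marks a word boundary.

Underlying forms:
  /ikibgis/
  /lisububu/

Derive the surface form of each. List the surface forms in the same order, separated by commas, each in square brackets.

/ikibgis/:
  1 Word-Final Devoicing: no change — [ikibgis]
  2 Syncope: [ikibgis] → [ikbgs]
  3 Vowel Epenthesis: [ikbgs] → [ikbges]
  4 Regressive Voicing Assimilation: [ikbges] → [igbges]
/lisububu/:
  1 Word-Final Devoicing: no change — [lisububu]
  2 Syncope: [lisububu] → [lsububu]
  3 Vowel Epenthesis: no change — [lsububu]
  4 Regressive Voicing Assimilation: no change — [lsububu]

[igbges], [lsububu]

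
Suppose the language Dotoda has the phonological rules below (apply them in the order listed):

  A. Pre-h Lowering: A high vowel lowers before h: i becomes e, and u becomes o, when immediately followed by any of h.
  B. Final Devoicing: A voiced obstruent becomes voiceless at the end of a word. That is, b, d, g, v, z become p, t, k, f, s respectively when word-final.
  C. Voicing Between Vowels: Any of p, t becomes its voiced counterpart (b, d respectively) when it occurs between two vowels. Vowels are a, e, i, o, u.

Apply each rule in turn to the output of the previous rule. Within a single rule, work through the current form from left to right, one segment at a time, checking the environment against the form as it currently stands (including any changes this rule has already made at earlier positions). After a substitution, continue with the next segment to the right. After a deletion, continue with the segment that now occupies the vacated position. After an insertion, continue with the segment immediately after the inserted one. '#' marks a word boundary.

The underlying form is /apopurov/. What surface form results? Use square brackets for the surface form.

A Pre-h Lowering: no change — [apopurov]
B Final Devoicing: [apopurov] → [apopurof]
C Voicing Between Vowels: [apopurof] → [aboburof]

[aboburof]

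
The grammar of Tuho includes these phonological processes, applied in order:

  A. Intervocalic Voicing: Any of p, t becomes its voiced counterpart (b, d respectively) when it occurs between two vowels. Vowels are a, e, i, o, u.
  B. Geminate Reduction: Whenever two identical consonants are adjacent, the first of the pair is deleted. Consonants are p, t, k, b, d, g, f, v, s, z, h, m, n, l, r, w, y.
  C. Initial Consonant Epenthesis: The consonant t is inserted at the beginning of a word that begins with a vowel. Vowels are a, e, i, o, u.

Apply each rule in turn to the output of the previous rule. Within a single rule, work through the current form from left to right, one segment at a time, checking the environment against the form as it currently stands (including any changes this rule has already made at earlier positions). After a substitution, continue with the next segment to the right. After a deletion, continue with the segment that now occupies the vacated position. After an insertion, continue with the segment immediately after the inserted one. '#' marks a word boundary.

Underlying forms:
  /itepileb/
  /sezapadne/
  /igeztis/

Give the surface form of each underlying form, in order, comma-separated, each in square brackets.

/itepileb/:
  A Intervocalic Voicing: [itepileb] → [idebileb]
  B Geminate Reduction: no change — [idebileb]
  C Initial Consonant Epenthesis: [idebileb] → [tidebileb]
/sezapadne/:
  A Intervocalic Voicing: [sezapadne] → [sezabadne]
  B Geminate Reduction: no change — [sezabadne]
  C Initial Consonant Epenthesis: no change — [sezabadne]
/igeztis/:
  A Intervocalic Voicing: no change — [igeztis]
  B Geminate Reduction: no change — [igeztis]
  C Initial Consonant Epenthesis: [igeztis] → [tigeztis]

[tidebileb], [sezabadne], [tigeztis]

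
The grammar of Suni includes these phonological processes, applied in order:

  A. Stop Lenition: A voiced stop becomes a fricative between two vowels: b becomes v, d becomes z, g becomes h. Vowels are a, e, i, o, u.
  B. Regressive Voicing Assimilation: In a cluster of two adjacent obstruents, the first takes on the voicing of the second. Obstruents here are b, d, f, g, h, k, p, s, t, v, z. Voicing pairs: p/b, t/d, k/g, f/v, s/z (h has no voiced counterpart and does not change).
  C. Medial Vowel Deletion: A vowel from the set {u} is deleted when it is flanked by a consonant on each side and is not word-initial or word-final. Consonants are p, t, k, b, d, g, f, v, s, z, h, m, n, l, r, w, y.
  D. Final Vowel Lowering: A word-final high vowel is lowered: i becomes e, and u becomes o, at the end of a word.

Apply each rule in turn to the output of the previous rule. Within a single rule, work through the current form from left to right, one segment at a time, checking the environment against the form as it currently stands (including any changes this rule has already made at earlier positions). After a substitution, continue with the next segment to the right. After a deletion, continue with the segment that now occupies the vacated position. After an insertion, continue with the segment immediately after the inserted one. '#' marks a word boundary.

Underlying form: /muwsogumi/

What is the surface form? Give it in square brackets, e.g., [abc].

[mwsohme]

A Stop Lenition: [muwsogumi] → [muwsohumi]
B Regressive Voicing Assimilation: no change — [muwsohumi]
C Medial Vowel Deletion: [muwsohumi] → [mwsohmi]
D Final Vowel Lowering: [mwsohmi] → [mwsohme]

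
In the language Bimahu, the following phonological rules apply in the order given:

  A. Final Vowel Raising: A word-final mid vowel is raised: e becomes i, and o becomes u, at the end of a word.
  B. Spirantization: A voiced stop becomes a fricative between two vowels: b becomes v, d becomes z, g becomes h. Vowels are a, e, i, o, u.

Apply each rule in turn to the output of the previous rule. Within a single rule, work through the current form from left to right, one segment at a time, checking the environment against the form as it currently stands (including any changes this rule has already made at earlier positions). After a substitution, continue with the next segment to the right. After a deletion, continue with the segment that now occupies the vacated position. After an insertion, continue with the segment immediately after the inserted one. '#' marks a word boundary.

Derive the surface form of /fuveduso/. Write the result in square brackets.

[fuvezusu]

A Final Vowel Raising: [fuveduso] → [fuvedusu]
B Spirantization: [fuvedusu] → [fuvezusu]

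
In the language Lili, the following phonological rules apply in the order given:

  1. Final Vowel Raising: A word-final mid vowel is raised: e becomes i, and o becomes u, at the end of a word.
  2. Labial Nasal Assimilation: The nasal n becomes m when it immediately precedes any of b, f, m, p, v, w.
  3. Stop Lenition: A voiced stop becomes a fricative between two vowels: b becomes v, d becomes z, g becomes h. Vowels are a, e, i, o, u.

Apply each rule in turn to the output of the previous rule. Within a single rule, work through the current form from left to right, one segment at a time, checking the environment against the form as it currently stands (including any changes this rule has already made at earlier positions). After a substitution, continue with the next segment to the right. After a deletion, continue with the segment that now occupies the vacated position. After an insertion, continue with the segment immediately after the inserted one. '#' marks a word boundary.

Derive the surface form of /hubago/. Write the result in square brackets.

1 Final Vowel Raising: [hubago] → [hubagu]
2 Labial Nasal Assimilation: no change — [hubagu]
3 Stop Lenition: [hubagu] → [huvahu]

[huvahu]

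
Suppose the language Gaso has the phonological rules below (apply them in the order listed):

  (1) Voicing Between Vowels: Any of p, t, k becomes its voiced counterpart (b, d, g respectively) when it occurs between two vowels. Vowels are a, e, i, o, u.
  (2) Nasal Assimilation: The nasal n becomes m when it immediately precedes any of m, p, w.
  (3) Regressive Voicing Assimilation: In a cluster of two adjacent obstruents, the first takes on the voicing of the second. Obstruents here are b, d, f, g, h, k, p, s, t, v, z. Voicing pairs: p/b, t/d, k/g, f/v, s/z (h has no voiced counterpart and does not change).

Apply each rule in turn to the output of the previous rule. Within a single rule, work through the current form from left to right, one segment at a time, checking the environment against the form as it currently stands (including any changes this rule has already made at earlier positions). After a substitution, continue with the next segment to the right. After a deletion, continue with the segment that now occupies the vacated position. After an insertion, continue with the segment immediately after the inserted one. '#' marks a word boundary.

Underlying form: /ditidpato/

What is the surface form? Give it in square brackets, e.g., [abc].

(1) Voicing Between Vowels: [ditidpato] → [dididpado]
(2) Nasal Assimilation: no change — [dididpado]
(3) Regressive Voicing Assimilation: [dididpado] → [diditpado]

[diditpado]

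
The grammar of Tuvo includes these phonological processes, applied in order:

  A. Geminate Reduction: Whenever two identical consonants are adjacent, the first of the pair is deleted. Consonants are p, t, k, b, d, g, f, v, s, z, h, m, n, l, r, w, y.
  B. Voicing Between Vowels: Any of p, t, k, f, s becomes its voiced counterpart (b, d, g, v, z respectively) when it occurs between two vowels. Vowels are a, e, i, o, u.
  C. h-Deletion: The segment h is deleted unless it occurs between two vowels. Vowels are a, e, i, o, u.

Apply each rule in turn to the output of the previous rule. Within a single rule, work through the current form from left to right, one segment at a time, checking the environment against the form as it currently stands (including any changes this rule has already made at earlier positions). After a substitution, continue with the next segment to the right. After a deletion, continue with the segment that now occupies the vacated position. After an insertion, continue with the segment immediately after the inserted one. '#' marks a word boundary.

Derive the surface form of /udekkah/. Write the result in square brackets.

A Geminate Reduction: [udekkah] → [udekah]
B Voicing Between Vowels: [udekah] → [udegah]
C h-Deletion: [udegah] → [udega]

[udega]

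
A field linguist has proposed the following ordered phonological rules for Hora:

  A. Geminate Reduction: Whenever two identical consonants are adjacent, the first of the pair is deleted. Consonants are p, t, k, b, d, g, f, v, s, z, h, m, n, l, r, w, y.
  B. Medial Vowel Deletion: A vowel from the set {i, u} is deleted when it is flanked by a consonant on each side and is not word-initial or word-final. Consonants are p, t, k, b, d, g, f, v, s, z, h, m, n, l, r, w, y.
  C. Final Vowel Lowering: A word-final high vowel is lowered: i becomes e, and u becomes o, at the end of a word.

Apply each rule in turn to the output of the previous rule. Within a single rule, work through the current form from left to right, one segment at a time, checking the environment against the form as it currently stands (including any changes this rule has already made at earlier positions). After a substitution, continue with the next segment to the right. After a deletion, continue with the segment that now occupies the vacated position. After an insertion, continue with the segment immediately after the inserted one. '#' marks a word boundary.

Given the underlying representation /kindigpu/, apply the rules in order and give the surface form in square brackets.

[kndgpo]

A Geminate Reduction: no change — [kindigpu]
B Medial Vowel Deletion: [kindigpu] → [kndgpu]
C Final Vowel Lowering: [kndgpu] → [kndgpo]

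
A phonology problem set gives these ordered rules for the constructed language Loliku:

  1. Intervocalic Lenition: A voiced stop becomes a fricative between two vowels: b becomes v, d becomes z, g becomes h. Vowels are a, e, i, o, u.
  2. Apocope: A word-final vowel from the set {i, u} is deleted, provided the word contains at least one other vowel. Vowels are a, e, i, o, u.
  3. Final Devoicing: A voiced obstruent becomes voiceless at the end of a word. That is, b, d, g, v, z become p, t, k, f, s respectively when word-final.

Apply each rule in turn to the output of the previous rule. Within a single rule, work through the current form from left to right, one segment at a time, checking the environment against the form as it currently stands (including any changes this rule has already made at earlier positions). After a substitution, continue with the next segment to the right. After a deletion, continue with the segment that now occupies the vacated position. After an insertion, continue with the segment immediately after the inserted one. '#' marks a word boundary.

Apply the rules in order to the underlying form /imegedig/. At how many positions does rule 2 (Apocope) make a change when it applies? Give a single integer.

0

1 Intervocalic Lenition: [imegedig] → [imehezig]
2 Apocope: no change — [imehezig]
3 Final Devoicing: [imehezig] → [imehezik]
Rule 2 changed 0 position(s).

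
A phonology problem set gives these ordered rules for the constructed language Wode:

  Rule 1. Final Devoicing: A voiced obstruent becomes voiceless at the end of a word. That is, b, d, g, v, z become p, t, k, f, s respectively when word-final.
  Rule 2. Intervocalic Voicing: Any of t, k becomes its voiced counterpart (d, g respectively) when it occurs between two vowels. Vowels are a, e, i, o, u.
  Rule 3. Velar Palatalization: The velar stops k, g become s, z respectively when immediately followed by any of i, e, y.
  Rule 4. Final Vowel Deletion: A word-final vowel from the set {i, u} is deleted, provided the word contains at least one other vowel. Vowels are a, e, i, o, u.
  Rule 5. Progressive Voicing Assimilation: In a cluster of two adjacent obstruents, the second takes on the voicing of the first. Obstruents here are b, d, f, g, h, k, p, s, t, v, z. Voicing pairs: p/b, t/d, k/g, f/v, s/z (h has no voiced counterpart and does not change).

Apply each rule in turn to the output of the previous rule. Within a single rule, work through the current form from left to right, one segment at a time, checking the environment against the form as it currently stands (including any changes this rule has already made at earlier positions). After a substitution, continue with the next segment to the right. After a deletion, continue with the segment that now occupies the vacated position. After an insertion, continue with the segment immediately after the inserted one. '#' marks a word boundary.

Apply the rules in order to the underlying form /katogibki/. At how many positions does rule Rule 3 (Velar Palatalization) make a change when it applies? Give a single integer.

2

Rule 1 Final Devoicing: no change — [katogibki]
Rule 2 Intervocalic Voicing: [katogibki] → [kadogibki]
Rule 3 Velar Palatalization: [kadogibki] → [kadozibsi]
Rule 4 Final Vowel Deletion: [kadozibsi] → [kadozibs]
Rule 5 Progressive Voicing Assimilation: [kadozibs] → [kadozibz]
Rule Rule 3 changed 2 position(s).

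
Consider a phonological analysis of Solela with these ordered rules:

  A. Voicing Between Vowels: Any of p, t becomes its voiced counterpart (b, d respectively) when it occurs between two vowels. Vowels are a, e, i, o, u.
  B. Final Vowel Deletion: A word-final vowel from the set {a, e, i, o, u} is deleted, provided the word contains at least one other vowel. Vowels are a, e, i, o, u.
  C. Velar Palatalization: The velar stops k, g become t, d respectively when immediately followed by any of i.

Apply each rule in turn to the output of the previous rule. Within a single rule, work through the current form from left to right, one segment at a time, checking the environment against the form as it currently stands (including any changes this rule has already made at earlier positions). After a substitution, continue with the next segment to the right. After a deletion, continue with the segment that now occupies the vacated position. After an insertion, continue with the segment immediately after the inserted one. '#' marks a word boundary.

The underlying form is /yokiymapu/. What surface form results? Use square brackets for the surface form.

A Voicing Between Vowels: [yokiymapu] → [yokiymabu]
B Final Vowel Deletion: [yokiymabu] → [yokiymab]
C Velar Palatalization: [yokiymab] → [yotiymab]

[yotiymab]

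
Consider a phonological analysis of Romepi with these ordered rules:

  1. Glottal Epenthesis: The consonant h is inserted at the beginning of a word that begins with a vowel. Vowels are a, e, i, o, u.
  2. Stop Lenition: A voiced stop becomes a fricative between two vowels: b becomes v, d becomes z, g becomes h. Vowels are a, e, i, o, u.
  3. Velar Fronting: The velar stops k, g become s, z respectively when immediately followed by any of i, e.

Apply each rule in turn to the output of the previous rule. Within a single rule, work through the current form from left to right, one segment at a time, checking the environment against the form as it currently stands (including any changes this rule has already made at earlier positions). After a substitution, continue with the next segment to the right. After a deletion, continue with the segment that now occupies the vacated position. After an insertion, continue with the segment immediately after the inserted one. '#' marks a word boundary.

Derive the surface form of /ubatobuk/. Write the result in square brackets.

1 Glottal Epenthesis: [ubatobuk] → [hubatobuk]
2 Stop Lenition: [hubatobuk] → [huvatovuk]
3 Velar Fronting: no change — [huvatovuk]

[huvatovuk]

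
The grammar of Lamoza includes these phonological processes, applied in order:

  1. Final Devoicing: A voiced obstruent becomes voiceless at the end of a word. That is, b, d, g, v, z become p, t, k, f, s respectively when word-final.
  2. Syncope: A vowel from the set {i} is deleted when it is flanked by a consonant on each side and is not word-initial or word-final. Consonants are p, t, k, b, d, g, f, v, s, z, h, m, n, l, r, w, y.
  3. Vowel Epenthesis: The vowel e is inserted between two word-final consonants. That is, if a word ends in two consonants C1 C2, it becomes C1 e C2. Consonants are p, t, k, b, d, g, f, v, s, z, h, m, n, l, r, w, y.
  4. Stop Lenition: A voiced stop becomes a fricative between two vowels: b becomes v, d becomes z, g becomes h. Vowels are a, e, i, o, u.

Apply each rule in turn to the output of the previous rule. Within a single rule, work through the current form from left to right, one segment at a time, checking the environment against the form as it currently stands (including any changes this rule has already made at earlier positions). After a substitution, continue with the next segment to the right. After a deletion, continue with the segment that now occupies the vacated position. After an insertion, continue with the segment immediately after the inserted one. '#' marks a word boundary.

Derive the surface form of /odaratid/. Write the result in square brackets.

[ozaratet]

1 Final Devoicing: [odaratid] → [odaratit]
2 Syncope: [odaratit] → [odaratt]
3 Vowel Epenthesis: [odaratt] → [odaratet]
4 Stop Lenition: [odaratet] → [ozaratet]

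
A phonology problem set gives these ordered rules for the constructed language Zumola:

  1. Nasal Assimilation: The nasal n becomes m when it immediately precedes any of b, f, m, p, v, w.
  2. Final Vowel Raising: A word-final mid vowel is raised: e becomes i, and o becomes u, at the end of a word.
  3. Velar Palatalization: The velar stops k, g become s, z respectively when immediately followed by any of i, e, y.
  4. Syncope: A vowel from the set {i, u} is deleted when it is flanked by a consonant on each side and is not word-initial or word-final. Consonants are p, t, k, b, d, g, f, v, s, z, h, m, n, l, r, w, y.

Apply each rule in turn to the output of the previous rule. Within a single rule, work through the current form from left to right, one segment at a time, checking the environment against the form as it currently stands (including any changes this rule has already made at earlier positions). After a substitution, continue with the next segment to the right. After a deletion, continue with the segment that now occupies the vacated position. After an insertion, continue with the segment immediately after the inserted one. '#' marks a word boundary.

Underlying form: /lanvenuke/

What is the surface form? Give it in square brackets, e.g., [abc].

[lamvensi]

1 Nasal Assimilation: [lanvenuke] → [lamvenuke]
2 Final Vowel Raising: [lamvenuke] → [lamvenuki]
3 Velar Palatalization: [lamvenuki] → [lamvenusi]
4 Syncope: [lamvenusi] → [lamvensi]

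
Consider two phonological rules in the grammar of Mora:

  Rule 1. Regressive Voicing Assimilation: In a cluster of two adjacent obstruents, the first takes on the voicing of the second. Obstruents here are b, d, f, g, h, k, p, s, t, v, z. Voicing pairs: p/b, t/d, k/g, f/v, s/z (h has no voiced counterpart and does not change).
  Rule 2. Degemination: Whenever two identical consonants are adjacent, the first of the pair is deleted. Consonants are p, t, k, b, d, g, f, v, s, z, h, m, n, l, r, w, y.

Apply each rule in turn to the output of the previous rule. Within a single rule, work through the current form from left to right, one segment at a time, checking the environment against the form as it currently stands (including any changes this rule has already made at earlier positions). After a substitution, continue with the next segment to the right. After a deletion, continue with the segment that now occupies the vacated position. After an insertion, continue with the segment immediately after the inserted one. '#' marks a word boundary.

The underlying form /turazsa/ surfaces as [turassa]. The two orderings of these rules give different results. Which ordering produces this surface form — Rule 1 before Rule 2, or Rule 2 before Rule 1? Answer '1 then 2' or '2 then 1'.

2 then 1

Order 1 then 2:
  1 Regressive Voicing Assimilation: [turazsa] → [turassa]
  2 Degemination: [turassa] → [turasa]
  result: [turasa]
Order 2 then 1:
  2 Degemination: no change — [turazsa]
  1 Regressive Voicing Assimilation: [turazsa] → [turassa]
  result: [turassa]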